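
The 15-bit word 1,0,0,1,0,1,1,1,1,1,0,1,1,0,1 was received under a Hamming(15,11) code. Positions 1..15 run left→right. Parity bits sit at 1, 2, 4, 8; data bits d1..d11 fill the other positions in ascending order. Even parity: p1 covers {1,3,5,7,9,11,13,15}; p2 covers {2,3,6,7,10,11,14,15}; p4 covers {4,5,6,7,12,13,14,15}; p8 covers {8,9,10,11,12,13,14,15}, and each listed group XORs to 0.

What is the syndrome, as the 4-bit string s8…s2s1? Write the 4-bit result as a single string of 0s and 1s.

0001

s1 (pos 1,3,5,7,9,11,13,15): 1⊕0⊕0⊕1⊕1⊕0⊕1⊕1 = 1
s2 (pos 2,3,6,7,10,11,14,15): 0⊕0⊕1⊕1⊕1⊕0⊕0⊕1 = 0
s4 (pos 4,5,6,7,12,13,14,15): 1⊕0⊕1⊕1⊕1⊕1⊕0⊕1 = 0
s8 (pos 8,9,10,11,12,13,14,15): 1⊕1⊕1⊕0⊕1⊕1⊕0⊕1 = 0
Syndrome s8…s1 = 0001 → error at position 1.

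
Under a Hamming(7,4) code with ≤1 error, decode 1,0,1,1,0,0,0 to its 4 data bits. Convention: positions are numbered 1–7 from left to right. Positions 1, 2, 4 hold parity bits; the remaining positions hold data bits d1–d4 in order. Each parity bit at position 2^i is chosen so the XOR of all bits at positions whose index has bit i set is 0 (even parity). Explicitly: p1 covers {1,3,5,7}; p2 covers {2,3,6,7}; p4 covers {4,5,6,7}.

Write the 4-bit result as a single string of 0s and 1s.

1010

s1 (pos 1,3,5,7): 1⊕1⊕0⊕0 = 0
s2 (pos 2,3,6,7): 0⊕1⊕0⊕0 = 1
s4 (pos 4,5,6,7): 1⊕0⊕0⊕0 = 1
Syndrome s4…s1 = 110 → error at position 6.
Flip position 6: 1011000 → 1011010
Read data bits from positions 3,5,6,7: 1010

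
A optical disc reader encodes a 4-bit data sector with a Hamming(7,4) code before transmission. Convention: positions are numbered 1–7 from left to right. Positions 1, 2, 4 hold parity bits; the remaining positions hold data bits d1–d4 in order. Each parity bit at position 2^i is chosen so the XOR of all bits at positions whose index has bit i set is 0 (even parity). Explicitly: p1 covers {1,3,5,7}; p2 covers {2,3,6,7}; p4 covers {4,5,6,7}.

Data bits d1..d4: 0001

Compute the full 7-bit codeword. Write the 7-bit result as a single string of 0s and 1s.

Place data at non-parity positions: p1 p2 0 p4 0 0 1
p1 (pos 1,3,5,7): XOR of data positions = 0⊕0⊕1 = 1
p2 (pos 2,3,6,7): XOR of data positions = 0⊕0⊕1 = 1
p4 (pos 4,5,6,7): XOR of data positions = 0⊕0⊕1 = 1
Codeword: 1101001

1101001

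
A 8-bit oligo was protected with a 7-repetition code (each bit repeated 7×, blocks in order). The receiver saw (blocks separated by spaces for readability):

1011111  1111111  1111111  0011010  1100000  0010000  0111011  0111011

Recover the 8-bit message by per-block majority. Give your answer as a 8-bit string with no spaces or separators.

Block 1 (1011111): 6 ones → 1
Block 2 (1111111): 7 ones → 1
Block 3 (1111111): 7 ones → 1
Block 4 (0011010): 3 ones → 0
Block 5 (1100000): 2 ones → 0
Block 6 (0010000): 1 one → 0
Block 7 (0111011): 5 ones → 1
Block 8 (0111011): 5 ones → 1

11100011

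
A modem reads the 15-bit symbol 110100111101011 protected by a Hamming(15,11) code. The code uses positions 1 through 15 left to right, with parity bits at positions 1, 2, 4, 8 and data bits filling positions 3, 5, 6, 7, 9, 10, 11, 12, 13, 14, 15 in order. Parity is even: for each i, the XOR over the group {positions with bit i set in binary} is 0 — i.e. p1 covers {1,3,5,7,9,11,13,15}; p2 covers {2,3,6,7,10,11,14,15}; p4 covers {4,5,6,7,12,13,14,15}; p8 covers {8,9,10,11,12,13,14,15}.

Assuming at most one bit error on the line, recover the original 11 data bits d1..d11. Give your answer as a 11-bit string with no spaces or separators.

s1 (pos 1,3,5,7,9,11,13,15): 1⊕0⊕0⊕1⊕1⊕0⊕0⊕1 = 0
s2 (pos 2,3,6,7,10,11,14,15): 1⊕0⊕0⊕1⊕1⊕0⊕1⊕1 = 1
s4 (pos 4,5,6,7,12,13,14,15): 1⊕0⊕0⊕1⊕1⊕0⊕1⊕1 = 1
s8 (pos 8,9,10,11,12,13,14,15): 1⊕1⊕1⊕0⊕1⊕0⊕1⊕1 = 0
Syndrome s8…s1 = 0110 → error at position 6.
Flip position 6: 110100111101011 → 110101111101011
Read data bits from positions 3,5,6,7,9,10,11,12,13,14,15: 00111101011

00111101011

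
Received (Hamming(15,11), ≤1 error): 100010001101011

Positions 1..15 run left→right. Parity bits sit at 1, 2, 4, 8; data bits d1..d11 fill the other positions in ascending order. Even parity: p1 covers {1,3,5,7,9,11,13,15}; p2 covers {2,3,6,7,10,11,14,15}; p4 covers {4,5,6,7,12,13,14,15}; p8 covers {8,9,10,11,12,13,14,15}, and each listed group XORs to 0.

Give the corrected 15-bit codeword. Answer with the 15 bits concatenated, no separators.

100010001001011

s1 (pos 1,3,5,7,9,11,13,15): 1⊕0⊕1⊕0⊕1⊕0⊕0⊕1 = 0
s2 (pos 2,3,6,7,10,11,14,15): 0⊕0⊕0⊕0⊕1⊕0⊕1⊕1 = 1
s4 (pos 4,5,6,7,12,13,14,15): 0⊕1⊕0⊕0⊕1⊕0⊕1⊕1 = 0
s8 (pos 8,9,10,11,12,13,14,15): 0⊕1⊕1⊕0⊕1⊕0⊕1⊕1 = 1
Syndrome s8…s1 = 1010 → error at position 10.
Flip position 10: 100010001101011 → 100010001001011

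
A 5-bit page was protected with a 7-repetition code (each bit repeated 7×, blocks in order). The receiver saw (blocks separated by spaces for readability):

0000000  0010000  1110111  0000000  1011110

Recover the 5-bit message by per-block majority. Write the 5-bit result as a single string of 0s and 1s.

Block 1 (0000000): 0 ones → 0
Block 2 (0010000): 1 one → 0
Block 3 (1110111): 6 ones → 1
Block 4 (0000000): 0 ones → 0
Block 5 (1011110): 5 ones → 1

00101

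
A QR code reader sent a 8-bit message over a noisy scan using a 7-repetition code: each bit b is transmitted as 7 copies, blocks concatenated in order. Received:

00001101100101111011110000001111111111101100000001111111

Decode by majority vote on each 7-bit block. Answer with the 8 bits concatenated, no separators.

01101101

Block 1 (0000110): 2 ones → 0
Block 2 (1100101): 4 ones → 1
Block 3 (1110111): 6 ones → 1
Block 4 (1000000): 1 one → 0
Block 5 (1111111): 7 ones → 1
Block 6 (1111011): 6 ones → 1
Block 7 (0000000): 0 ones → 0
Block 8 (1111111): 7 ones → 1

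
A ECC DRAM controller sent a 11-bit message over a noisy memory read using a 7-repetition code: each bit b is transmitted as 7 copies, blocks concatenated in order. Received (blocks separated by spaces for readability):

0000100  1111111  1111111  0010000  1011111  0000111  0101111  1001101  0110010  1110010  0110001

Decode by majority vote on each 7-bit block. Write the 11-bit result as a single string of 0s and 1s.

01101011010

Block 1 (0000100): 1 one → 0
Block 2 (1111111): 7 ones → 1
Block 3 (1111111): 7 ones → 1
Block 4 (0010000): 1 one → 0
Block 5 (1011111): 6 ones → 1
Block 6 (0000111): 3 ones → 0
Block 7 (0101111): 5 ones → 1
Block 8 (1001101): 4 ones → 1
Block 9 (0110010): 3 ones → 0
Block 10 (1110010): 4 ones → 1
Block 11 (0110001): 3 ones → 0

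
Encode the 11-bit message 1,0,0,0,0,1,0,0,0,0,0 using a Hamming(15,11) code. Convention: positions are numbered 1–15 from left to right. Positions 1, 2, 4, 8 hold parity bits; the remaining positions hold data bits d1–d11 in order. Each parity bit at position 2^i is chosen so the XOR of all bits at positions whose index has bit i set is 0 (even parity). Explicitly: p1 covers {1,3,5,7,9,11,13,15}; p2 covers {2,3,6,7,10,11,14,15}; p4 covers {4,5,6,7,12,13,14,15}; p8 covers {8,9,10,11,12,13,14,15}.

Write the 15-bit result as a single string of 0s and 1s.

Place data at non-parity positions: p1 p2 1 p4 0 0 0 p8 0 1 0 0 0 0 0
p1 (pos 1,3,5,7,9,11,13,15): XOR of data positions = 1⊕0⊕0⊕0⊕0⊕0⊕0 = 1
p2 (pos 2,3,6,7,10,11,14,15): XOR of data positions = 1⊕0⊕0⊕1⊕0⊕0⊕0 = 0
p4 (pos 4,5,6,7,12,13,14,15): XOR of data positions = 0⊕0⊕0⊕0⊕0⊕0⊕0 = 0
p8 (pos 8,9,10,11,12,13,14,15): XOR of data positions = 0⊕1⊕0⊕0⊕0⊕0⊕0 = 1
Codeword: 101000010100000

101000010100000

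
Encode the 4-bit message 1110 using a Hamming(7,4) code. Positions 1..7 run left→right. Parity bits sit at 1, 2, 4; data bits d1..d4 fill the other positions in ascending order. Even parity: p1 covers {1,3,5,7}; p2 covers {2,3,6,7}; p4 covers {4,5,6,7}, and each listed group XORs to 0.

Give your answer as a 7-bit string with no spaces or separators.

Place data at non-parity positions: p1 p2 1 p4 1 1 0
p1 (pos 1,3,5,7): XOR of data positions = 1⊕1⊕0 = 0
p2 (pos 2,3,6,7): XOR of data positions = 1⊕1⊕0 = 0
p4 (pos 4,5,6,7): XOR of data positions = 1⊕1⊕0 = 0
Codeword: 0010110

0010110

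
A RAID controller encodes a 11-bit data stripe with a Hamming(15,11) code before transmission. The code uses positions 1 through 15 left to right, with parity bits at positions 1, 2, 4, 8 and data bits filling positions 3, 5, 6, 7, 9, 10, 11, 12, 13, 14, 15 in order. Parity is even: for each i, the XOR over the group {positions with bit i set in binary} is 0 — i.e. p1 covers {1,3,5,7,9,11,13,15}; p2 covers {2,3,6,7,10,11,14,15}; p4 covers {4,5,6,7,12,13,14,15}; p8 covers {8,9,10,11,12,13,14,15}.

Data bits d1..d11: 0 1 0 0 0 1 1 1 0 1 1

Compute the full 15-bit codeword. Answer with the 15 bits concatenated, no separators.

100010010111011

Place data at non-parity positions: p1 p2 0 p4 1 0 0 p8 0 1 1 1 0 1 1
p1 (pos 1,3,5,7,9,11,13,15): XOR of data positions = 0⊕1⊕0⊕0⊕1⊕0⊕1 = 1
p2 (pos 2,3,6,7,10,11,14,15): XOR of data positions = 0⊕0⊕0⊕1⊕1⊕1⊕1 = 0
p4 (pos 4,5,6,7,12,13,14,15): XOR of data positions = 1⊕0⊕0⊕1⊕0⊕1⊕1 = 0
p8 (pos 8,9,10,11,12,13,14,15): XOR of data positions = 0⊕1⊕1⊕1⊕0⊕1⊕1 = 1
Codeword: 100010010111011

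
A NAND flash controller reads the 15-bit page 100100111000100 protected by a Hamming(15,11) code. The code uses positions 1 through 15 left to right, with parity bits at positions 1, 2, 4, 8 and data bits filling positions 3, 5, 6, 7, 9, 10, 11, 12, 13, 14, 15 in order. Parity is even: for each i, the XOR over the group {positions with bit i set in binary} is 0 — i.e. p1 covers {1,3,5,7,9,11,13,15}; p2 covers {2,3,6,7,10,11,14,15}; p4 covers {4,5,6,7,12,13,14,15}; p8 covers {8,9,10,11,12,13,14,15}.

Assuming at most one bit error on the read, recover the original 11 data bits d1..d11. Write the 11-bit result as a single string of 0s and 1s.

s1 (pos 1,3,5,7,9,11,13,15): 1⊕0⊕0⊕1⊕1⊕0⊕1⊕0 = 0
s2 (pos 2,3,6,7,10,11,14,15): 0⊕0⊕0⊕1⊕0⊕0⊕0⊕0 = 1
s4 (pos 4,5,6,7,12,13,14,15): 1⊕0⊕0⊕1⊕0⊕1⊕0⊕0 = 1
s8 (pos 8,9,10,11,12,13,14,15): 1⊕1⊕0⊕0⊕0⊕1⊕0⊕0 = 1
Syndrome s8…s1 = 1110 → error at position 14.
Flip position 14: 100100111000100 → 100100111000110
Read data bits from positions 3,5,6,7,9,10,11,12,13,14,15: 00011000110

00011000110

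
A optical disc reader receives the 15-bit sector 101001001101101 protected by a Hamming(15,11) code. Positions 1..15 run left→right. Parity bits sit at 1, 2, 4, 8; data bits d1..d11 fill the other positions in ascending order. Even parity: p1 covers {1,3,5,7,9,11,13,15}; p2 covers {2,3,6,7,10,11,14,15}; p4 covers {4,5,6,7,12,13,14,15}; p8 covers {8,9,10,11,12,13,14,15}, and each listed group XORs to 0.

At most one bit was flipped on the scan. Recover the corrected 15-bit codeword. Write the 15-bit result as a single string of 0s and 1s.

101001000101101

s1 (pos 1,3,5,7,9,11,13,15): 1⊕1⊕0⊕0⊕1⊕0⊕1⊕1 = 1
s2 (pos 2,3,6,7,10,11,14,15): 0⊕1⊕1⊕0⊕1⊕0⊕0⊕1 = 0
s4 (pos 4,5,6,7,12,13,14,15): 0⊕0⊕1⊕0⊕1⊕1⊕0⊕1 = 0
s8 (pos 8,9,10,11,12,13,14,15): 0⊕1⊕1⊕0⊕1⊕1⊕0⊕1 = 1
Syndrome s8…s1 = 1001 → error at position 9.
Flip position 9: 101001001101101 → 101001000101101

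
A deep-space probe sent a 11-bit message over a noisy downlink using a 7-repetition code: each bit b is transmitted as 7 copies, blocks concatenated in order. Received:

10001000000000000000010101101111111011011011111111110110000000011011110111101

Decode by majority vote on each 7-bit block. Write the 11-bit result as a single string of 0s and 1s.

00011111011

Block 1 (1000100): 2 ones → 0
Block 2 (0000000): 0 ones → 0
Block 3 (0000000): 0 ones → 0
Block 4 (1010110): 4 ones → 1
Block 5 (1111111): 7 ones → 1
Block 6 (0110110): 4 ones → 1
Block 7 (1111111): 7 ones → 1
Block 8 (1110110): 5 ones → 1
Block 9 (0000000): 0 ones → 0
Block 10 (1101111): 6 ones → 1
Block 11 (0111101): 5 ones → 1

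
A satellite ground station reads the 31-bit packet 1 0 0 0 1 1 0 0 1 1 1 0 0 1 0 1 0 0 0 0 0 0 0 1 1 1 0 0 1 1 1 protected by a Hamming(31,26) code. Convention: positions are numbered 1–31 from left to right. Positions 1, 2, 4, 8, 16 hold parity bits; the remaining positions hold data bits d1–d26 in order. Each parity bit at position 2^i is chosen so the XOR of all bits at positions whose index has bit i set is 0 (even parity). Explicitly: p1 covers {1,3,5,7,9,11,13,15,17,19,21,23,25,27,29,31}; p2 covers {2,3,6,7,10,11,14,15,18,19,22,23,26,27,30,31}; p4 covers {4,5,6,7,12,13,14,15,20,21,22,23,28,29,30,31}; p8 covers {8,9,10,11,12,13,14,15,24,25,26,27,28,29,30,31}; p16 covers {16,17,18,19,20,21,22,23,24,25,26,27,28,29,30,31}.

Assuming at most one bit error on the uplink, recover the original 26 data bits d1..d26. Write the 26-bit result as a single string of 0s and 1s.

01101110010001000011100111

s1 (pos 1,3,5,7,9,11,13,15,17,19,21,23,25,27,29,31): 1⊕0⊕1⊕0⊕1⊕1⊕0⊕0⊕0⊕0⊕0⊕0⊕1⊕0⊕1⊕1 = 1
s2 (pos 2,3,6,7,10,11,14,15,18,19,22,23,26,27,30,31): 0⊕0⊕1⊕0⊕1⊕1⊕1⊕0⊕0⊕0⊕0⊕0⊕1⊕0⊕1⊕1 = 1
s4 (pos 4,5,6,7,12,13,14,15,20,21,22,23,28,29,30,31): 0⊕1⊕1⊕0⊕0⊕0⊕1⊕0⊕0⊕0⊕0⊕0⊕0⊕1⊕1⊕1 = 0
s8 (pos 8,9,10,11,12,13,14,15,24,25,26,27,28,29,30,31): 0⊕1⊕1⊕1⊕0⊕0⊕1⊕0⊕1⊕1⊕1⊕0⊕0⊕1⊕1⊕1 = 0
s16 (pos 16,17,18,19,20,21,22,23,24,25,26,27,28,29,30,31): 1⊕0⊕0⊕0⊕0⊕0⊕0⊕0⊕1⊕1⊕1⊕0⊕0⊕1⊕1⊕1 = 1
Syndrome s16…s1 = 10011 → error at position 19.
Flip position 19: 1000110011100101000000011100111 → 1000110011100101001000011100111
Read data bits from positions 3,5,6,7,9,10,11,12,13,14,15,17,18,19,20,21,22,23,24,25,26,27,28,29,30,31: 01101110010001000011100111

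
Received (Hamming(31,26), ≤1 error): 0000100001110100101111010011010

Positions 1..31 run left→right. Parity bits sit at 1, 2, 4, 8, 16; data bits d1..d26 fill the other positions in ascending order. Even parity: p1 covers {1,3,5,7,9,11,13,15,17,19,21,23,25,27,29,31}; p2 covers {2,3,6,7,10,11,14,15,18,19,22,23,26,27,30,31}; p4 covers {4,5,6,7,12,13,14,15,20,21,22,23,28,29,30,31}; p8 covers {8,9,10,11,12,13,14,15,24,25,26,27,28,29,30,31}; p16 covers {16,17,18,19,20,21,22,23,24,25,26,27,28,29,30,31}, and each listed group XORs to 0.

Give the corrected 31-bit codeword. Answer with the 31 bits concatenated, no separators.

s1 (pos 1,3,5,7,9,11,13,15,17,19,21,23,25,27,29,31): 0⊕0⊕1⊕0⊕0⊕1⊕0⊕0⊕1⊕1⊕1⊕0⊕0⊕1⊕0⊕0 = 0
s2 (pos 2,3,6,7,10,11,14,15,18,19,22,23,26,27,30,31): 0⊕0⊕0⊕0⊕1⊕1⊕1⊕0⊕0⊕1⊕1⊕0⊕0⊕1⊕1⊕0 = 1
s4 (pos 4,5,6,7,12,13,14,15,20,21,22,23,28,29,30,31): 0⊕1⊕0⊕0⊕1⊕0⊕1⊕0⊕1⊕1⊕1⊕0⊕1⊕0⊕1⊕0 = 0
s8 (pos 8,9,10,11,12,13,14,15,24,25,26,27,28,29,30,31): 0⊕0⊕1⊕1⊕1⊕0⊕1⊕0⊕1⊕0⊕0⊕1⊕1⊕0⊕1⊕0 = 0
s16 (pos 16,17,18,19,20,21,22,23,24,25,26,27,28,29,30,31): 0⊕1⊕0⊕1⊕1⊕1⊕1⊕0⊕1⊕0⊕0⊕1⊕1⊕0⊕1⊕0 = 1
Syndrome s16…s1 = 10010 → error at position 18.
Flip position 18: 0000100001110100101111010011010 → 0000100001110100111111010011010

0000100001110100111111010011010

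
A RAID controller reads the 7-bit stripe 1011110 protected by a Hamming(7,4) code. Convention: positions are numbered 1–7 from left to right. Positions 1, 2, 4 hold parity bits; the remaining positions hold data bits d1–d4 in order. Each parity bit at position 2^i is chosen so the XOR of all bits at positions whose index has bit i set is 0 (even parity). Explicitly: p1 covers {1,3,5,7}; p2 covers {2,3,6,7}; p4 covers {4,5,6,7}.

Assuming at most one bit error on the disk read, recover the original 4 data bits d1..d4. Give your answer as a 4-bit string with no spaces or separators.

1010

s1 (pos 1,3,5,7): 1⊕1⊕1⊕0 = 1
s2 (pos 2,3,6,7): 0⊕1⊕1⊕0 = 0
s4 (pos 4,5,6,7): 1⊕1⊕1⊕0 = 1
Syndrome s4…s1 = 101 → error at position 5.
Flip position 5: 1011110 → 1011010
Read data bits from positions 3,5,6,7: 1010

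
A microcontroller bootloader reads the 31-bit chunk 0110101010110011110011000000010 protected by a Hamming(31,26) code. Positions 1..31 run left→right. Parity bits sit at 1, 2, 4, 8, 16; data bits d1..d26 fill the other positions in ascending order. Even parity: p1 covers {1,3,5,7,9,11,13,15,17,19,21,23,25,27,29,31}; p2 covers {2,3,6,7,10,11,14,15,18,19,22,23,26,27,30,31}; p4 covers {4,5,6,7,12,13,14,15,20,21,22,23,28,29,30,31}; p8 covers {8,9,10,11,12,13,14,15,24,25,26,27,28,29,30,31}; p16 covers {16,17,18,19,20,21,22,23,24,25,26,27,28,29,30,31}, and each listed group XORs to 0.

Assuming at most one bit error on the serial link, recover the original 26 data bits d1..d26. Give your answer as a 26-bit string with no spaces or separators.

s1 (pos 1,3,5,7,9,11,13,15,17,19,21,23,25,27,29,31): 0⊕1⊕1⊕1⊕1⊕1⊕0⊕1⊕1⊕0⊕1⊕0⊕0⊕0⊕0⊕0 = 0
s2 (pos 2,3,6,7,10,11,14,15,18,19,22,23,26,27,30,31): 1⊕1⊕0⊕1⊕0⊕1⊕0⊕1⊕1⊕0⊕1⊕0⊕0⊕0⊕1⊕0 = 0
s4 (pos 4,5,6,7,12,13,14,15,20,21,22,23,28,29,30,31): 0⊕1⊕0⊕1⊕1⊕0⊕0⊕1⊕0⊕1⊕1⊕0⊕0⊕0⊕1⊕0 = 1
s8 (pos 8,9,10,11,12,13,14,15,24,25,26,27,28,29,30,31): 0⊕1⊕0⊕1⊕1⊕0⊕0⊕1⊕0⊕0⊕0⊕0⊕0⊕0⊕1⊕0 = 1
s16 (pos 16,17,18,19,20,21,22,23,24,25,26,27,28,29,30,31): 1⊕1⊕1⊕0⊕0⊕1⊕1⊕0⊕0⊕0⊕0⊕0⊕0⊕0⊕1⊕0 = 0
Syndrome s16…s1 = 01100 → error at position 12.
Flip position 12: 0110101010110011110011000000010 → 0110101010100011110011000000010
Read data bits from positions 3,5,6,7,9,10,11,12,13,14,15,17,18,19,20,21,22,23,24,25,26,27,28,29,30,31: 11011010001110011000000010

11011010001110011000000010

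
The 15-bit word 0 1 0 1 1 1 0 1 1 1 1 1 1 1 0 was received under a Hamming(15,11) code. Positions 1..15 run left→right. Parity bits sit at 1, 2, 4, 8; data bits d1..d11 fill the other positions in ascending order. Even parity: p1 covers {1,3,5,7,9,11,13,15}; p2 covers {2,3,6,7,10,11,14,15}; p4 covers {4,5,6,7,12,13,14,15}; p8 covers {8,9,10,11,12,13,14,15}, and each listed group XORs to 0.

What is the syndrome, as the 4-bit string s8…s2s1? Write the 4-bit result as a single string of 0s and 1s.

1010

s1 (pos 1,3,5,7,9,11,13,15): 0⊕0⊕1⊕0⊕1⊕1⊕1⊕0 = 0
s2 (pos 2,3,6,7,10,11,14,15): 1⊕0⊕1⊕0⊕1⊕1⊕1⊕0 = 1
s4 (pos 4,5,6,7,12,13,14,15): 1⊕1⊕1⊕0⊕1⊕1⊕1⊕0 = 0
s8 (pos 8,9,10,11,12,13,14,15): 1⊕1⊕1⊕1⊕1⊕1⊕1⊕0 = 1
Syndrome s8…s1 = 1010 → error at position 10.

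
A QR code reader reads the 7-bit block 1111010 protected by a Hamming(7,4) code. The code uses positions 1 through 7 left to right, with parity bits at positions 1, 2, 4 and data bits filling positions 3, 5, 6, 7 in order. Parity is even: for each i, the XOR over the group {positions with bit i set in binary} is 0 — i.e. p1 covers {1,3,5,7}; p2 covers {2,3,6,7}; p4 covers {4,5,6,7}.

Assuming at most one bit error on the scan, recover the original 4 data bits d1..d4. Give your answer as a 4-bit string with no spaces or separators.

1010

s1 (pos 1,3,5,7): 1⊕1⊕0⊕0 = 0
s2 (pos 2,3,6,7): 1⊕1⊕1⊕0 = 1
s4 (pos 4,5,6,7): 1⊕0⊕1⊕0 = 0
Syndrome s4…s1 = 010 → error at position 2.
Flip position 2: 1111010 → 1011010
Read data bits from positions 3,5,6,7: 1010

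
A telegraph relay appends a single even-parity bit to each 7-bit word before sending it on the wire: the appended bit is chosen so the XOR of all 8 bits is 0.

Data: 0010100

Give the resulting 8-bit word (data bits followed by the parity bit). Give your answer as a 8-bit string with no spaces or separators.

00101000

XOR of the 7 data bits: 0⊕0⊕1⊕0⊕1⊕0⊕0 = 0
Parity bit = 0 (so all 8 bits XOR to 0).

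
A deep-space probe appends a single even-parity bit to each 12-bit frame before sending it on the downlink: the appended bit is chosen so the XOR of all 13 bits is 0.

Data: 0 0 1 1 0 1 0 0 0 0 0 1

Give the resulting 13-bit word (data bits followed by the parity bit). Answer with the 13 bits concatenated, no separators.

0011010000010

XOR of the 12 data bits: 0⊕0⊕1⊕1⊕0⊕1⊕0⊕0⊕0⊕0⊕0⊕1 = 0
Parity bit = 0 (so all 13 bits XOR to 0).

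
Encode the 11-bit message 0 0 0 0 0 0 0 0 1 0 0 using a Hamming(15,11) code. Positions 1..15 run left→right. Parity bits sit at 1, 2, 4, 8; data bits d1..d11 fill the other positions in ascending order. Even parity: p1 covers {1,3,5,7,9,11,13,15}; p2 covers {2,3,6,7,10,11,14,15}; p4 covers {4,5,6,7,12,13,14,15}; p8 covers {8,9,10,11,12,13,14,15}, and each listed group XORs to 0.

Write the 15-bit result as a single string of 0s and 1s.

100100010000100

Place data at non-parity positions: p1 p2 0 p4 0 0 0 p8 0 0 0 0 1 0 0
p1 (pos 1,3,5,7,9,11,13,15): XOR of data positions = 0⊕0⊕0⊕0⊕0⊕1⊕0 = 1
p2 (pos 2,3,6,7,10,11,14,15): XOR of data positions = 0⊕0⊕0⊕0⊕0⊕0⊕0 = 0
p4 (pos 4,5,6,7,12,13,14,15): XOR of data positions = 0⊕0⊕0⊕0⊕1⊕0⊕0 = 1
p8 (pos 8,9,10,11,12,13,14,15): XOR of data positions = 0⊕0⊕0⊕0⊕1⊕0⊕0 = 1
Codeword: 100100010000100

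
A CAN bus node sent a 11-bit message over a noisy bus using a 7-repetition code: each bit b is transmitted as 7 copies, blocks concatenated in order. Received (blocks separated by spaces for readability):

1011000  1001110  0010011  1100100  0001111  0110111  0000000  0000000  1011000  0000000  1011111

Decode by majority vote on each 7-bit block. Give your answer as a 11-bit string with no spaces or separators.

01001100001

Block 1 (1011000): 3 ones → 0
Block 2 (1001110): 4 ones → 1
Block 3 (0010011): 3 ones → 0
Block 4 (1100100): 3 ones → 0
Block 5 (0001111): 4 ones → 1
Block 6 (0110111): 5 ones → 1
Block 7 (0000000): 0 ones → 0
Block 8 (0000000): 0 ones → 0
Block 9 (1011000): 3 ones → 0
Block 10 (0000000): 0 ones → 0
Block 11 (1011111): 6 ones → 1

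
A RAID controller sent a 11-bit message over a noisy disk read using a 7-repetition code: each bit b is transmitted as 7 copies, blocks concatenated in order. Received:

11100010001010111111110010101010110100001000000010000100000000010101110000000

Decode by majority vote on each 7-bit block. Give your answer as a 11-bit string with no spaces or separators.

10101000010

Block 1 (1110001): 4 ones → 1
Block 2 (0001010): 2 ones → 0
Block 3 (1111111): 7 ones → 1
Block 4 (1001010): 3 ones → 0
Block 5 (1010110): 4 ones → 1
Block 6 (1000010): 2 ones → 0
Block 7 (0000001): 1 one → 0
Block 8 (0000100): 1 one → 0
Block 9 (0000000): 0 ones → 0
Block 10 (1010111): 5 ones → 1
Block 11 (0000000): 0 ones → 0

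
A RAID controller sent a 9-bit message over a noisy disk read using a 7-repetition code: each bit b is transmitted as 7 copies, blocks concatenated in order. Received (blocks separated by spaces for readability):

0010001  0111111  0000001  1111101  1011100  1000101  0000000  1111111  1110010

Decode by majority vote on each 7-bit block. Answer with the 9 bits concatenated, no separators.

Block 1 (0010001): 2 ones → 0
Block 2 (0111111): 6 ones → 1
Block 3 (0000001): 1 one → 0
Block 4 (1111101): 6 ones → 1
Block 5 (1011100): 4 ones → 1
Block 6 (1000101): 3 ones → 0
Block 7 (0000000): 0 ones → 0
Block 8 (1111111): 7 ones → 1
Block 9 (1110010): 4 ones → 1

010110011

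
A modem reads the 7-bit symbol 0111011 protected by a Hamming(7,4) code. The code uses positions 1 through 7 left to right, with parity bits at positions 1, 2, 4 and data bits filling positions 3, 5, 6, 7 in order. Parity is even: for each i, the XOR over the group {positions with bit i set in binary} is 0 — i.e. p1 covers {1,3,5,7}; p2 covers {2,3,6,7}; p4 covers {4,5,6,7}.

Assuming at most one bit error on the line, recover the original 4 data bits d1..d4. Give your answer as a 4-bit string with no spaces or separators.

1011

s1 (pos 1,3,5,7): 0⊕1⊕0⊕1 = 0
s2 (pos 2,3,6,7): 1⊕1⊕1⊕1 = 0
s4 (pos 4,5,6,7): 1⊕0⊕1⊕1 = 1
Syndrome s4…s1 = 100 → error at position 4.
Flip position 4: 0111011 → 0110011
Read data bits from positions 3,5,6,7: 1011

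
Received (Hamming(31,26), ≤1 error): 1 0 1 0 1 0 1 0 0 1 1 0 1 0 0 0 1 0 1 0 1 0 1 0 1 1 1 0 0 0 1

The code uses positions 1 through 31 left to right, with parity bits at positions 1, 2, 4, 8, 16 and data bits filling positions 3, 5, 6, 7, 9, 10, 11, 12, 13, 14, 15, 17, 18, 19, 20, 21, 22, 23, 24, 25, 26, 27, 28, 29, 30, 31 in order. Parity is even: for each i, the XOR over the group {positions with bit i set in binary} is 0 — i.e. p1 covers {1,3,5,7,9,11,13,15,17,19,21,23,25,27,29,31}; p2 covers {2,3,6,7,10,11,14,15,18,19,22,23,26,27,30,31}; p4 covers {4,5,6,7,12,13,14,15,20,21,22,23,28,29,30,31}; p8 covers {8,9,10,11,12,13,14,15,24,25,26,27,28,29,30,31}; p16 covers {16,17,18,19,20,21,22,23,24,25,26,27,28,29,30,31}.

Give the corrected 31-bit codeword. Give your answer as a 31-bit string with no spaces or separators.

s1 (pos 1,3,5,7,9,11,13,15,17,19,21,23,25,27,29,31): 1⊕1⊕1⊕1⊕0⊕1⊕1⊕0⊕1⊕1⊕1⊕1⊕1⊕1⊕0⊕1 = 1
s2 (pos 2,3,6,7,10,11,14,15,18,19,22,23,26,27,30,31): 0⊕1⊕0⊕1⊕1⊕1⊕0⊕0⊕0⊕1⊕0⊕1⊕1⊕1⊕0⊕1 = 1
s4 (pos 4,5,6,7,12,13,14,15,20,21,22,23,28,29,30,31): 0⊕1⊕0⊕1⊕0⊕1⊕0⊕0⊕0⊕1⊕0⊕1⊕0⊕0⊕0⊕1 = 0
s8 (pos 8,9,10,11,12,13,14,15,24,25,26,27,28,29,30,31): 0⊕0⊕1⊕1⊕0⊕1⊕0⊕0⊕0⊕1⊕1⊕1⊕0⊕0⊕0⊕1 = 1
s16 (pos 16,17,18,19,20,21,22,23,24,25,26,27,28,29,30,31): 0⊕1⊕0⊕1⊕0⊕1⊕0⊕1⊕0⊕1⊕1⊕1⊕0⊕0⊕0⊕1 = 0
Syndrome s16…s1 = 01011 → error at position 11.
Flip position 11: 1010101001101000101010101110001 → 1010101001001000101010101110001

1010101001001000101010101110001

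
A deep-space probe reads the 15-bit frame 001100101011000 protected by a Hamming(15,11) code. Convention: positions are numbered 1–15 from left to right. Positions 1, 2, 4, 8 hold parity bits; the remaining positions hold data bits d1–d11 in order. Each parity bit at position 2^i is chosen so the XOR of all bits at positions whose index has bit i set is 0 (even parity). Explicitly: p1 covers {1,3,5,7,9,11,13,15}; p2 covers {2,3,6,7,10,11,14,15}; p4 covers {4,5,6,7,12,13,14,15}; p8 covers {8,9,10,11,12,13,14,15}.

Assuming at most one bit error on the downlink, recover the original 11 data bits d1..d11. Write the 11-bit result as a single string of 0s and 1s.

s1 (pos 1,3,5,7,9,11,13,15): 0⊕1⊕0⊕1⊕1⊕1⊕0⊕0 = 0
s2 (pos 2,3,6,7,10,11,14,15): 0⊕1⊕0⊕1⊕0⊕1⊕0⊕0 = 1
s4 (pos 4,5,6,7,12,13,14,15): 1⊕0⊕0⊕1⊕1⊕0⊕0⊕0 = 1
s8 (pos 8,9,10,11,12,13,14,15): 0⊕1⊕0⊕1⊕1⊕0⊕0⊕0 = 1
Syndrome s8…s1 = 1110 → error at position 14.
Flip position 14: 001100101011000 → 001100101011010
Read data bits from positions 3,5,6,7,9,10,11,12,13,14,15: 10011011010

10011011010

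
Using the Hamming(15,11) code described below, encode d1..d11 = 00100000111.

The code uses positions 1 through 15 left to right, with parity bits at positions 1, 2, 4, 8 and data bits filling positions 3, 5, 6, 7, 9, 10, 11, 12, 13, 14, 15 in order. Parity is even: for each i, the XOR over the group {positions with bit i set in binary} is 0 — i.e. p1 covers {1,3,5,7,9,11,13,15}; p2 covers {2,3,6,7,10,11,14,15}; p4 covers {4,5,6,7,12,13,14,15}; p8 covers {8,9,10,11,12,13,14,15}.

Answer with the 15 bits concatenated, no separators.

010001010000111

Place data at non-parity positions: p1 p2 0 p4 0 1 0 p8 0 0 0 0 1 1 1
p1 (pos 1,3,5,7,9,11,13,15): XOR of data positions = 0⊕0⊕0⊕0⊕0⊕1⊕1 = 0
p2 (pos 2,3,6,7,10,11,14,15): XOR of data positions = 0⊕1⊕0⊕0⊕0⊕1⊕1 = 1
p4 (pos 4,5,6,7,12,13,14,15): XOR of data positions = 0⊕1⊕0⊕0⊕1⊕1⊕1 = 0
p8 (pos 8,9,10,11,12,13,14,15): XOR of data positions = 0⊕0⊕0⊕0⊕1⊕1⊕1 = 1
Codeword: 010001010000111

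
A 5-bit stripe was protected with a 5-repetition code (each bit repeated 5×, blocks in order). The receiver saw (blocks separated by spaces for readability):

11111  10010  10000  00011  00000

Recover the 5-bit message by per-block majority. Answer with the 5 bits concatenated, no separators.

10000

Block 1 (11111): 5 ones → 1
Block 2 (10010): 2 ones → 0
Block 3 (10000): 1 one → 0
Block 4 (00011): 2 ones → 0
Block 5 (00000): 0 ones → 0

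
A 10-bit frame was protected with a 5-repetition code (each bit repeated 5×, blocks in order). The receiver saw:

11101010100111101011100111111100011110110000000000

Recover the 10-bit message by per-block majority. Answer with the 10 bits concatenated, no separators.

1011110100

Block 1 (11101): 4 ones → 1
Block 2 (01010): 2 ones → 0
Block 3 (01111): 4 ones → 1
Block 4 (01011): 3 ones → 1
Block 5 (10011): 3 ones → 1
Block 6 (11111): 5 ones → 1
Block 7 (00011): 2 ones → 0
Block 8 (11011): 4 ones → 1
Block 9 (00000): 0 ones → 0
Block 10 (00000): 0 ones → 0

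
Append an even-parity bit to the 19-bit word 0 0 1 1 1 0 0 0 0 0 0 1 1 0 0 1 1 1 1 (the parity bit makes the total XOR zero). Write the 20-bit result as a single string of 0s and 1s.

XOR of the 19 data bits: 0⊕0⊕1⊕1⊕1⊕0⊕0⊕0⊕0⊕0⊕0⊕1⊕1⊕0⊕0⊕1⊕1⊕1⊕1 = 1
Parity bit = 1 (so all 20 bits XOR to 0).

00111000000110011111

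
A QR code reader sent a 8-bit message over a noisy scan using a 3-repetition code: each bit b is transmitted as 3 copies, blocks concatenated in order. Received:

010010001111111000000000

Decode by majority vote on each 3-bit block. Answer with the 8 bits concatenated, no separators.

Block 1 (010): 1 one → 0
Block 2 (010): 1 one → 0
Block 3 (001): 1 one → 0
Block 4 (111): 3 ones → 1
Block 5 (111): 3 ones → 1
Block 6 (000): 0 ones → 0
Block 7 (000): 0 ones → 0
Block 8 (000): 0 ones → 0

00011000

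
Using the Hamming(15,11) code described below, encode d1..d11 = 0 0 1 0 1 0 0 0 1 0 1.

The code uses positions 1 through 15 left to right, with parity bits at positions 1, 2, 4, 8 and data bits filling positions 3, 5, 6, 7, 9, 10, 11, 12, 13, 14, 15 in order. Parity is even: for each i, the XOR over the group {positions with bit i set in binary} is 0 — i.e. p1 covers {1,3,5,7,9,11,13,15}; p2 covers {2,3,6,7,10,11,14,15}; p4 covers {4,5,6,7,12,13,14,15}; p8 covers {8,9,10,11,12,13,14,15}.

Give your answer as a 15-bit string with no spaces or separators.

100101011000101

Place data at non-parity positions: p1 p2 0 p4 0 1 0 p8 1 0 0 0 1 0 1
p1 (pos 1,3,5,7,9,11,13,15): XOR of data positions = 0⊕0⊕0⊕1⊕0⊕1⊕1 = 1
p2 (pos 2,3,6,7,10,11,14,15): XOR of data positions = 0⊕1⊕0⊕0⊕0⊕0⊕1 = 0
p4 (pos 4,5,6,7,12,13,14,15): XOR of data positions = 0⊕1⊕0⊕0⊕1⊕0⊕1 = 1
p8 (pos 8,9,10,11,12,13,14,15): XOR of data positions = 1⊕0⊕0⊕0⊕1⊕0⊕1 = 1
Codeword: 100101011000101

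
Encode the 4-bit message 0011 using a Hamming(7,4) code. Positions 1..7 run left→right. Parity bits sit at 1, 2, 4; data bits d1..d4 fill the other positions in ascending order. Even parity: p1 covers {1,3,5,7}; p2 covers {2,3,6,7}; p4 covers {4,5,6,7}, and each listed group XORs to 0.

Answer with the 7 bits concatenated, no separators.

Place data at non-parity positions: p1 p2 0 p4 0 1 1
p1 (pos 1,3,5,7): XOR of data positions = 0⊕0⊕1 = 1
p2 (pos 2,3,6,7): XOR of data positions = 0⊕1⊕1 = 0
p4 (pos 4,5,6,7): XOR of data positions = 0⊕1⊕1 = 0
Codeword: 1000011

1000011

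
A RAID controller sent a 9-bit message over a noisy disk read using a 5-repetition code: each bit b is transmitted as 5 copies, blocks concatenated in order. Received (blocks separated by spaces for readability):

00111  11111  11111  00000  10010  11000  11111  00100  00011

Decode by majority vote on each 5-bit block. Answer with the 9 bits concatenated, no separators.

111000100

Block 1 (00111): 3 ones → 1
Block 2 (11111): 5 ones → 1
Block 3 (11111): 5 ones → 1
Block 4 (00000): 0 ones → 0
Block 5 (10010): 2 ones → 0
Block 6 (11000): 2 ones → 0
Block 7 (11111): 5 ones → 1
Block 8 (00100): 1 one → 0
Block 9 (00011): 2 ones → 0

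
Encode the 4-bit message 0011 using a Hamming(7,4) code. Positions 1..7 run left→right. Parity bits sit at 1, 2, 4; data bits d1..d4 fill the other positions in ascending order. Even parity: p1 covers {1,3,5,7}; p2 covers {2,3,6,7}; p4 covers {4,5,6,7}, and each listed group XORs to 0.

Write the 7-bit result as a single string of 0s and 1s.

Place data at non-parity positions: p1 p2 0 p4 0 1 1
p1 (pos 1,3,5,7): XOR of data positions = 0⊕0⊕1 = 1
p2 (pos 2,3,6,7): XOR of data positions = 0⊕1⊕1 = 0
p4 (pos 4,5,6,7): XOR of data positions = 0⊕1⊕1 = 0
Codeword: 1000011

1000011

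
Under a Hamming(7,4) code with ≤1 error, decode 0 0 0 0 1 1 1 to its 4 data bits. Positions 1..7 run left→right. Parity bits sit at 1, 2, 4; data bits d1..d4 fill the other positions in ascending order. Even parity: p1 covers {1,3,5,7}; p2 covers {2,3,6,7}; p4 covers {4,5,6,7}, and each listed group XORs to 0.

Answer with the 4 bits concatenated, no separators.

s1 (pos 1,3,5,7): 0⊕0⊕1⊕1 = 0
s2 (pos 2,3,6,7): 0⊕0⊕1⊕1 = 0
s4 (pos 4,5,6,7): 0⊕1⊕1⊕1 = 1
Syndrome s4…s1 = 100 → error at position 4.
Flip position 4: 0000111 → 0001111
Read data bits from positions 3,5,6,7: 0111

0111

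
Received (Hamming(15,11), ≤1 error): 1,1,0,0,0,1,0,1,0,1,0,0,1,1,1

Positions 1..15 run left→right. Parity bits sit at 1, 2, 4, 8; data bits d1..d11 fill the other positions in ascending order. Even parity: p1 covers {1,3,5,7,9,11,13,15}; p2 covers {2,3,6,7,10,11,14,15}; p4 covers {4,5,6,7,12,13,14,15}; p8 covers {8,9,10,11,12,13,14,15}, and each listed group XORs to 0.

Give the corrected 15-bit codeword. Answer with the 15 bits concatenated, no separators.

110001010110111

s1 (pos 1,3,5,7,9,11,13,15): 1⊕0⊕0⊕0⊕0⊕0⊕1⊕1 = 1
s2 (pos 2,3,6,7,10,11,14,15): 1⊕0⊕1⊕0⊕1⊕0⊕1⊕1 = 1
s4 (pos 4,5,6,7,12,13,14,15): 0⊕0⊕1⊕0⊕0⊕1⊕1⊕1 = 0
s8 (pos 8,9,10,11,12,13,14,15): 1⊕0⊕1⊕0⊕0⊕1⊕1⊕1 = 1
Syndrome s8…s1 = 1011 → error at position 11.
Flip position 11: 110001010100111 → 110001010110111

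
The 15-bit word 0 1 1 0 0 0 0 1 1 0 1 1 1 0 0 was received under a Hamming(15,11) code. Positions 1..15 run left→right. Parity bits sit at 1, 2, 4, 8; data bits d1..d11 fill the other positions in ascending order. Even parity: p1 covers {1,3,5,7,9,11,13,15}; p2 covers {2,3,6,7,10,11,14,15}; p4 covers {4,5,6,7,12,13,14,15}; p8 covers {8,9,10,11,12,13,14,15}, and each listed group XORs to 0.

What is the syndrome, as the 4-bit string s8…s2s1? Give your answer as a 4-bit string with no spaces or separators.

1010

s1 (pos 1,3,5,7,9,11,13,15): 0⊕1⊕0⊕0⊕1⊕1⊕1⊕0 = 0
s2 (pos 2,3,6,7,10,11,14,15): 1⊕1⊕0⊕0⊕0⊕1⊕0⊕0 = 1
s4 (pos 4,5,6,7,12,13,14,15): 0⊕0⊕0⊕0⊕1⊕1⊕0⊕0 = 0
s8 (pos 8,9,10,11,12,13,14,15): 1⊕1⊕0⊕1⊕1⊕1⊕0⊕0 = 1
Syndrome s8…s1 = 1010 → error at position 10.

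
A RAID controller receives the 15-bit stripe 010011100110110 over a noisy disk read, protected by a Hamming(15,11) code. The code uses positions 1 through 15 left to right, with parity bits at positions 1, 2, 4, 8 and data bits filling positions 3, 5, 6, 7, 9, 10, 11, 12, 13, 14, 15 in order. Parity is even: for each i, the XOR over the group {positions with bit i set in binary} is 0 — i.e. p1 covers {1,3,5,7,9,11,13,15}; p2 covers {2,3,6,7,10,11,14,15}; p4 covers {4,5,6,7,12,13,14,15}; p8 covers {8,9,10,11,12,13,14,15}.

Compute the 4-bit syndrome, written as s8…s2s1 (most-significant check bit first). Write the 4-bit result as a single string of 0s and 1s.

0100

s1 (pos 1,3,5,7,9,11,13,15): 0⊕0⊕1⊕1⊕0⊕1⊕1⊕0 = 0
s2 (pos 2,3,6,7,10,11,14,15): 1⊕0⊕1⊕1⊕1⊕1⊕1⊕0 = 0
s4 (pos 4,5,6,7,12,13,14,15): 0⊕1⊕1⊕1⊕0⊕1⊕1⊕0 = 1
s8 (pos 8,9,10,11,12,13,14,15): 0⊕0⊕1⊕1⊕0⊕1⊕1⊕0 = 0
Syndrome s8…s1 = 0100 → error at position 4.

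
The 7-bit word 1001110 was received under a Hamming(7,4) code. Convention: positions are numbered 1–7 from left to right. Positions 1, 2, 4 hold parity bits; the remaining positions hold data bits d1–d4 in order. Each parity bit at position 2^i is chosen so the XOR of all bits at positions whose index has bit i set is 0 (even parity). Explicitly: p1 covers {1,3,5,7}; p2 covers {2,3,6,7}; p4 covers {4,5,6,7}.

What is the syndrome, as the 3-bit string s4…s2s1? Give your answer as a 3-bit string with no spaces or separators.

110

s1 (pos 1,3,5,7): 1⊕0⊕1⊕0 = 0
s2 (pos 2,3,6,7): 0⊕0⊕1⊕0 = 1
s4 (pos 4,5,6,7): 1⊕1⊕1⊕0 = 1
Syndrome s4…s1 = 110 → error at position 6.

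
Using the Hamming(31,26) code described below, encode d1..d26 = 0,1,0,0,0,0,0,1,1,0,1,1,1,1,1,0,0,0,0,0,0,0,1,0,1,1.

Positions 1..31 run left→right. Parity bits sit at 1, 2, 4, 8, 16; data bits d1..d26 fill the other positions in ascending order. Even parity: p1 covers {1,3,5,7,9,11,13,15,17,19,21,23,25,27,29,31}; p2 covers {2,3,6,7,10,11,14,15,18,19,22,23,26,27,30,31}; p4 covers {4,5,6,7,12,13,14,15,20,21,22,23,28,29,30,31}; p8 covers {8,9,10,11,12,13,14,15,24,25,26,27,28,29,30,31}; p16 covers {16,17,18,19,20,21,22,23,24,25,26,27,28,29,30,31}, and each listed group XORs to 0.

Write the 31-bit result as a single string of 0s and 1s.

0100100000011011111100000001011

Place data at non-parity positions: p1 p2 0 p4 1 0 0 p8 0 0 0 1 1 0 1 p16 1 1 1 1 0 0 0 0 0 0 0 1 0 1 1
p1 (pos 1,3,5,7,9,11,13,15,17,19,21,23,25,27,29,31): XOR of data positions = 0⊕1⊕0⊕0⊕0⊕1⊕1⊕1⊕1⊕0⊕0⊕0⊕0⊕0⊕1 = 0
p2 (pos 2,3,6,7,10,11,14,15,18,19,22,23,26,27,30,31): XOR of data positions = 0⊕0⊕0⊕0⊕0⊕0⊕1⊕1⊕1⊕0⊕0⊕0⊕0⊕1⊕1 = 1
p4 (pos 4,5,6,7,12,13,14,15,20,21,22,23,28,29,30,31): XOR of data positions = 1⊕0⊕0⊕1⊕1⊕0⊕1⊕1⊕0⊕0⊕0⊕1⊕0⊕1⊕1 = 0
p8 (pos 8,9,10,11,12,13,14,15,24,25,26,27,28,29,30,31): XOR of data positions = 0⊕0⊕0⊕1⊕1⊕0⊕1⊕0⊕0⊕0⊕0⊕1⊕0⊕1⊕1 = 0
p16 (pos 16,17,18,19,20,21,22,23,24,25,26,27,28,29,30,31): XOR of data positions = 1⊕1⊕1⊕1⊕0⊕0⊕0⊕0⊕0⊕0⊕0⊕1⊕0⊕1⊕1 = 1
Codeword: 0100100000011011111100000001011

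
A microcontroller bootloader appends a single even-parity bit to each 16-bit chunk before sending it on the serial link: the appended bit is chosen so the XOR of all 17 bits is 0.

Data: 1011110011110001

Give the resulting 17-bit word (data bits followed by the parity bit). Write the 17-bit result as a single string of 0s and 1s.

XOR of the 16 data bits: 1⊕0⊕1⊕1⊕1⊕1⊕0⊕0⊕1⊕1⊕1⊕1⊕0⊕0⊕0⊕1 = 0
Parity bit = 0 (so all 17 bits XOR to 0).

10111100111100010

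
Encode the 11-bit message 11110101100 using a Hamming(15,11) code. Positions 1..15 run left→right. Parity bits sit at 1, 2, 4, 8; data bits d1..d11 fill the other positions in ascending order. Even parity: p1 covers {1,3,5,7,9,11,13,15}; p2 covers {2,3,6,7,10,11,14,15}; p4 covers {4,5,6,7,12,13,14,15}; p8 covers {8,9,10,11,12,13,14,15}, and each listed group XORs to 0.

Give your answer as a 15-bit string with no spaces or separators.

001111110101100

Place data at non-parity positions: p1 p2 1 p4 1 1 1 p8 0 1 0 1 1 0 0
p1 (pos 1,3,5,7,9,11,13,15): XOR of data positions = 1⊕1⊕1⊕0⊕0⊕1⊕0 = 0
p2 (pos 2,3,6,7,10,11,14,15): XOR of data positions = 1⊕1⊕1⊕1⊕0⊕0⊕0 = 0
p4 (pos 4,5,6,7,12,13,14,15): XOR of data positions = 1⊕1⊕1⊕1⊕1⊕0⊕0 = 1
p8 (pos 8,9,10,11,12,13,14,15): XOR of data positions = 0⊕1⊕0⊕1⊕1⊕0⊕0 = 1
Codeword: 001111110101100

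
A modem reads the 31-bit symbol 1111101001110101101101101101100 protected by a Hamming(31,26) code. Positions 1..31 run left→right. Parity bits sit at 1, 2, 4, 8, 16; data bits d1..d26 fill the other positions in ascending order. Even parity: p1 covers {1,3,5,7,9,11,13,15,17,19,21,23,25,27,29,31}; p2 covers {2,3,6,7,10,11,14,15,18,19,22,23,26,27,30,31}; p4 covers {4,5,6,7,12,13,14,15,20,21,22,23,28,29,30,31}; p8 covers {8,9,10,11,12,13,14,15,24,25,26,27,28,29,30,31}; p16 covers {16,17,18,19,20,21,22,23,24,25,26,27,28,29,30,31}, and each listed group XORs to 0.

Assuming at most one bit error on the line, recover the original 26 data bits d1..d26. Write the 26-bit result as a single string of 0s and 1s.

11010111010101101101101100

s1 (pos 1,3,5,7,9,11,13,15,17,19,21,23,25,27,29,31): 1⊕1⊕1⊕1⊕0⊕1⊕0⊕0⊕1⊕1⊕0⊕1⊕1⊕0⊕1⊕0 = 0
s2 (pos 2,3,6,7,10,11,14,15,18,19,22,23,26,27,30,31): 1⊕1⊕0⊕1⊕1⊕1⊕1⊕0⊕0⊕1⊕1⊕1⊕1⊕0⊕0⊕0 = 0
s4 (pos 4,5,6,7,12,13,14,15,20,21,22,23,28,29,30,31): 1⊕1⊕0⊕1⊕1⊕0⊕1⊕0⊕1⊕0⊕1⊕1⊕1⊕1⊕0⊕0 = 0
s8 (pos 8,9,10,11,12,13,14,15,24,25,26,27,28,29,30,31): 0⊕0⊕1⊕1⊕1⊕0⊕1⊕0⊕0⊕1⊕1⊕0⊕1⊕1⊕0⊕0 = 0
s16 (pos 16,17,18,19,20,21,22,23,24,25,26,27,28,29,30,31): 1⊕1⊕0⊕1⊕1⊕0⊕1⊕1⊕0⊕1⊕1⊕0⊕1⊕1⊕0⊕0 = 0
Syndrome s16…s1 = 00000 → no error.
Read data bits from positions 3,5,6,7,9,10,11,12,13,14,15,17,18,19,20,21,22,23,24,25,26,27,28,29,30,31: 11010111010101101101101100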